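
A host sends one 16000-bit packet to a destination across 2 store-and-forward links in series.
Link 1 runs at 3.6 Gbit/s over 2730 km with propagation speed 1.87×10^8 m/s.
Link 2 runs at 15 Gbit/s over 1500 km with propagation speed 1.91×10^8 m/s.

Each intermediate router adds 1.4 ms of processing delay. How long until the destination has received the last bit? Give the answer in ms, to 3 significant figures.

Transmission delays (L/R per hop): 0.00444444, 0.00106667 ms; sum = 0.00551111 ms.
Propagation delays (d/s per hop): 14.5989, 7.8534 ms; sum = 22.4523 ms.
Processing at 1 router(s): 1 × 1.4 ms = 1.4 ms.
End-to-end = 23.9 ms.

23.9 ms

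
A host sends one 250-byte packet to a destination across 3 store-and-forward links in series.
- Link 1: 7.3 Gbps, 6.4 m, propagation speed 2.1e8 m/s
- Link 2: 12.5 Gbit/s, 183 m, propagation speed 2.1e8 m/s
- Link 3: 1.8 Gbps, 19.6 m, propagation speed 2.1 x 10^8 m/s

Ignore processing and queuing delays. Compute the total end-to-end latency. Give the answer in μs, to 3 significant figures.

L = 250 × 8 = 2000 bits.
Transmission delays (L/R per hop): 0.273973, 0.16, 1.11111 μs; sum = 1.54508 μs.
Propagation delays (d/s per hop): 0.0304762, 0.871429, 0.0933333 μs; sum = 0.995238 μs.
End-to-end = 2.54 μs.

2.54 μs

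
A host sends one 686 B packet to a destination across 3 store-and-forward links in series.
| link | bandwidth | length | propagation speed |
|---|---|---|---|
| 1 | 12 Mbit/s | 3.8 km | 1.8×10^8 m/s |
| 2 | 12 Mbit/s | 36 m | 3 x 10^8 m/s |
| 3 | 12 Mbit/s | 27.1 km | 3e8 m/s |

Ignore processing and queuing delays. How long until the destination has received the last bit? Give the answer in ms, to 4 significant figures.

L = 686 × 8 = 5488 bits.
Transmission delay per hop = L/R = 5488/12000000 = 0.457333 ms; 3 hops → 1.372 ms.
Propagation delays (d/s per hop): 0.0211111, 0.00012, 0.0903333 ms; sum = 0.111564 ms.
End-to-end = 1.484 ms.

1.484 ms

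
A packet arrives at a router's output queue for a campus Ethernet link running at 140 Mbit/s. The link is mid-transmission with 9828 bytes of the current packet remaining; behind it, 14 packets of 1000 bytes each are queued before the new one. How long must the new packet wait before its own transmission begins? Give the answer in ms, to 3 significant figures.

Each queued packet: L/R = 8000/140000000 = 0.0571429 ms.
14 queued → 0.8 ms.
Plus remaining 78624 bits of current packet: 0.5616 ms.
Queuing delay = 1.36 ms.

1.36 ms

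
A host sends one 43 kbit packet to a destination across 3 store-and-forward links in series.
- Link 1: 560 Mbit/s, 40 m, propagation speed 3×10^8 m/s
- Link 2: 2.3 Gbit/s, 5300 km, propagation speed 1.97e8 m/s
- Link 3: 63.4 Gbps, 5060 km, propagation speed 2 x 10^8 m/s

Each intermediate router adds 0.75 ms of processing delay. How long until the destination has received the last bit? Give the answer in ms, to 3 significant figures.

53.8 ms

L = 43000 bits.
Transmission delays (L/R per hop): 0.0767857, 0.0186957, 0.000678233 ms; sum = 0.0961596 ms.
Propagation delays (d/s per hop): 0.000133333, 26.9036, 25.3 ms; sum = 52.2037 ms.
Processing at 2 router(s): 2 × 0.75 ms = 1.5 ms.
End-to-end = 53.8 ms.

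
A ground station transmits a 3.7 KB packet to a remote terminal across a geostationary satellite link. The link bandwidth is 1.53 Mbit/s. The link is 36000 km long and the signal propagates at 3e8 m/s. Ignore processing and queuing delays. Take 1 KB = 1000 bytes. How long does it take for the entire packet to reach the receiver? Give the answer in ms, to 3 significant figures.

139 ms

L = 29600 bits.
Transmission delay = L/R = 29600 / 1530000 = 19.3464 ms.
Propagation delay = d/s = 36000000 m / 300000000 m/s = 120 ms.
Total = 139 ms.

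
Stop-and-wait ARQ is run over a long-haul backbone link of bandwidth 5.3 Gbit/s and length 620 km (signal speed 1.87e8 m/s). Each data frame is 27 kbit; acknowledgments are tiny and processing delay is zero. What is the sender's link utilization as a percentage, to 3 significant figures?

0.0768 %

t_tx = L/R = 27000/5300000000 = 5.09434e-06 s.
t_prop = 620000/187000000 = 0.00331551 s; RTT = 0.00663102 s.
Cycle = t_tx + RTT = 0.00663611 s.
Utilization = t_tx / cycle = 5.09434e-06/0.00663611 = 0.0768 %.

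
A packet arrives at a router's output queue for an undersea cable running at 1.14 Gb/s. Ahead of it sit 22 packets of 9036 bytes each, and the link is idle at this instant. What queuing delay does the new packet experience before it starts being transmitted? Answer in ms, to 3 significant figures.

Each queued packet: L/R = 72288/1140000000 = 0.0634105 ms.
22 queued → 1.39503 ms.
Queuing delay = 1.40 ms.

1.40 ms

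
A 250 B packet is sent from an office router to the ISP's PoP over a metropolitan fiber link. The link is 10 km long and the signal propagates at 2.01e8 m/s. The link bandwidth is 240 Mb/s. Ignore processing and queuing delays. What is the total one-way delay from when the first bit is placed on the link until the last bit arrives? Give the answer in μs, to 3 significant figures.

58.1 μs

L = 250 × 8 = 2000 bits.
Transmission delay = L/R = 2000 / 240000000 = 8.33333 μs.
Propagation delay = d/s = 10000 m / 2.01e+08 m/s = 49.7512 μs.
Total = 58.1 μs.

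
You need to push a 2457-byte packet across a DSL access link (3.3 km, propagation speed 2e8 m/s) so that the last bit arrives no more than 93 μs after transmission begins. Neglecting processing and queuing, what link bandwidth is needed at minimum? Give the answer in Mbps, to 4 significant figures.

L = 19656 bits.
Propagation delay = 3300 / 200000000 = 16.5 μs.
Transmission budget = 93 − 16.5 = 76.5 μs.
R ≥ L / t_tx = 19656 bits / 7.65e-05 s = 256.9 Mbps.

256.9 Mbps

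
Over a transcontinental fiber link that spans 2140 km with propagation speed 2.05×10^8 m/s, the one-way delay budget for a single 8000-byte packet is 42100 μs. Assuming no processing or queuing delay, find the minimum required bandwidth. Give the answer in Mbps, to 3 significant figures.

2.02 Mbps

L = 64000 bits.
Propagation delay = 2140000 / 2.05e+08 = 10439 μs.
Transmission budget = 42100 − 10439 = 31661 μs.
R ≥ L / t_tx = 64000 bits / 0.031661 s = 2.02 Mbps.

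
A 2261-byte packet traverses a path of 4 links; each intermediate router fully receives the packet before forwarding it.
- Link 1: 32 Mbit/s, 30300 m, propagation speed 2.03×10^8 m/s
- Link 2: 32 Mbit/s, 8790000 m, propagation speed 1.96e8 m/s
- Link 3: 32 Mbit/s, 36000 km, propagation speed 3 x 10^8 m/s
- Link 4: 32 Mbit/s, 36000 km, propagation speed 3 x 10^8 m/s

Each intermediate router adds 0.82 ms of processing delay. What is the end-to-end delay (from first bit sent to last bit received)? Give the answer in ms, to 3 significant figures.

L = 2261 × 8 = 18088 bits.
Transmission delay per hop = L/R = 18088/32000000 = 0.56525 ms; 4 hops → 2.261 ms.
Propagation delays (d/s per hop): 0.149261, 44.8469, 120, 120 ms; sum = 284.996 ms.
Processing at 3 router(s): 3 × 0.82 ms = 2.46 ms.
End-to-end = 290 ms.

290 ms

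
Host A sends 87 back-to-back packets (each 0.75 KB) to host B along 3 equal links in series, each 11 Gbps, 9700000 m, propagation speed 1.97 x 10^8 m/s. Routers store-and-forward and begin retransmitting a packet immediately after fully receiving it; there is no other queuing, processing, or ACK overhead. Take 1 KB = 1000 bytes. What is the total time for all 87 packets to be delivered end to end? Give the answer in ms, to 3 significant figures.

Per-hop transmission t_tx = L/R = 6000/11000000000 = 0.000545455 ms.
Per-hop propagation t_prop = 9700000/197000000 = 49.2386 ms.
Pipeline fill: first packet needs 3·t_tx to clear all hops; remaining 86 packets each add one t_tx.
Total = (3+87-1)·t_tx + 3·t_prop = 89·0.000545455 + 3·49.2386 = 148 ms.

148 ms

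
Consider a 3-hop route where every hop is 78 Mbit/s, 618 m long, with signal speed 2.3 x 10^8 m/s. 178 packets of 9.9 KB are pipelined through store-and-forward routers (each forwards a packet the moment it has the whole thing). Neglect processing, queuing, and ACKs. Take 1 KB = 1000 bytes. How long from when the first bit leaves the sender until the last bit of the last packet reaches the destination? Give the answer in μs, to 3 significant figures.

Per-hop transmission t_tx = L/R = 79200/78000000 = 1015.38 μs.
Per-hop propagation t_prop = 618/2.3e+08 = 2.68696 μs.
Pipeline fill: first packet needs 3·t_tx to clear all hops; remaining 177 packets each add one t_tx.
Total = (3+178-1)·t_tx + 3·t_prop = 180·1015.38 + 3·2.68696 = 183000 μs.

183000 μs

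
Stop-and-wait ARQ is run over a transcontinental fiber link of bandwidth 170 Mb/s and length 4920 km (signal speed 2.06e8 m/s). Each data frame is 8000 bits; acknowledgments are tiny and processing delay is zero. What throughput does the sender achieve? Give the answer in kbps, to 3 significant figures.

t_tx = L/R = 8000/170000000 = 4.70588e-05 s.
t_prop = 4920000/206000000 = 0.0238835 s; RTT = 0.047767 s.
Cycle = t_tx + RTT = 0.047814 s.
Throughput = L / cycle = 8000 / 0.047814 = 167 kbps.

167 kbps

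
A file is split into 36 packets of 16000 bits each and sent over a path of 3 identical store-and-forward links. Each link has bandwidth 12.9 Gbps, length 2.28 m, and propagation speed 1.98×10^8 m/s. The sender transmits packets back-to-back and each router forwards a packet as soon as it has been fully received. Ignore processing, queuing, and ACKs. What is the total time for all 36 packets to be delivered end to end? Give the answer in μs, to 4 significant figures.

47.17 μs

Per-hop transmission t_tx = L/R = 16000/12900000000 = 1.24031 μs.
Per-hop propagation t_prop = 2.28/198000000 = 0.0115152 μs.
Pipeline fill: first packet needs 3·t_tx to clear all hops; remaining 35 packets each add one t_tx.
Total = (3+36-1)·t_tx + 3·t_prop = 38·1.24031 + 3·0.0115152 = 47.17 μs.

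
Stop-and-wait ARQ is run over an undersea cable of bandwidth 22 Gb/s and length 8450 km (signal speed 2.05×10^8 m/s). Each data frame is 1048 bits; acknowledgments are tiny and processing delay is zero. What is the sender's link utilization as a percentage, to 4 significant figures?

t_tx = L/R = 1048/22000000000 = 4.76364e-08 s.
t_prop = 8450000/2.05e+08 = 0.0412195 s; RTT = 0.082439 s.
Cycle = t_tx + RTT = 0.0824391 s.
Utilization = t_tx / cycle = 4.76364e-08/0.0824391 = 0.00005778 %.

0.00005778 %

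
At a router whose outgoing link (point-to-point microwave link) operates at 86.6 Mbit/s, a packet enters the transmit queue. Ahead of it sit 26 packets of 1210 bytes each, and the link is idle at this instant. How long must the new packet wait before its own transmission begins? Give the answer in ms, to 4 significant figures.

2.906 ms

Each queued packet: L/R = 9680/86600000 = 0.111778 ms.
26 queued → 2.90624 ms.
Queuing delay = 2.906 ms.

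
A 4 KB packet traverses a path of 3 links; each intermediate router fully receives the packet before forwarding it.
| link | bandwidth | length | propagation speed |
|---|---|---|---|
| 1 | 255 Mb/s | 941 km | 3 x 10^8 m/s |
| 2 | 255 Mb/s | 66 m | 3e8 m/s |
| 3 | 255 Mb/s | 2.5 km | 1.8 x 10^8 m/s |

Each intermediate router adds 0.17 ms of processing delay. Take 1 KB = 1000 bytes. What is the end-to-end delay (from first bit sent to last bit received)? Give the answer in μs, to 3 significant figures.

L = 32000 bits.
Transmission delay per hop = L/R = 32000/255000000 = 125.49 μs; 3 hops → 376.471 μs.
Propagation delays (d/s per hop): 3136.67, 0.22, 13.8889 μs; sum = 3150.78 μs.
Processing at 2 router(s): 2 × 0.17 ms = 340 μs.
End-to-end = 3870 μs.

3870 μs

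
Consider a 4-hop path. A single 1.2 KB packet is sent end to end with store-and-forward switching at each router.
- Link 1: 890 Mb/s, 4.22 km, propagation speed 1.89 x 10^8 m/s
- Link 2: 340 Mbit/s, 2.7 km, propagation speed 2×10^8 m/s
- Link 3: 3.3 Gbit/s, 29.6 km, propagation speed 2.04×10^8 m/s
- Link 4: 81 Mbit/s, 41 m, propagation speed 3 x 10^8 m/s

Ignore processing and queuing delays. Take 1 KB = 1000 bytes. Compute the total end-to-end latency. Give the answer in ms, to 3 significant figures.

0.342 ms

L = 9600 bits.
Transmission delays (L/R per hop): 0.0107865, 0.0282353, 0.00290909, 0.118519 ms; sum = 0.160449 ms.
Propagation delays (d/s per hop): 0.022328, 0.0135, 0.145098, 0.000136667 ms; sum = 0.181063 ms.
End-to-end = 0.342 ms.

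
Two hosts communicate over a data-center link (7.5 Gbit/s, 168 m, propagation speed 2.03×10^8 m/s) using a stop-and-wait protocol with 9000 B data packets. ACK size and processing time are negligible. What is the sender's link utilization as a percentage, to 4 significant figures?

t_tx = L/R = 72000/7500000000 = 9.6e-06 s.
t_prop = 168/2.03e+08 = 8.27586e-07 s; RTT = 1.65517e-06 s.
Cycle = t_tx + RTT = 1.12552e-05 s.
Utilization = t_tx / cycle = 9.6e-06/1.12552e-05 = 85.29 %.

85.29 %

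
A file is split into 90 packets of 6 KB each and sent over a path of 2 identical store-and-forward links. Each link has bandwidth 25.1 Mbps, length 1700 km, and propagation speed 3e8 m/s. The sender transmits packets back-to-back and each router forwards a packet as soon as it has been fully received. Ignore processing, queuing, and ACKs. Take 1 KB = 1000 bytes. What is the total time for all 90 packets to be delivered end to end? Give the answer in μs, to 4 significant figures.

185400 μs

Per-hop transmission t_tx = L/R = 48000/25100000 = 1912.35 μs.
Per-hop propagation t_prop = 1700000/300000000 = 5666.67 μs.
Pipeline fill: first packet needs 2·t_tx to clear all hops; remaining 89 packets each add one t_tx.
Total = (2+90-1)·t_tx + 2·t_prop = 91·1912.35 + 2·5666.67 = 185400 μs.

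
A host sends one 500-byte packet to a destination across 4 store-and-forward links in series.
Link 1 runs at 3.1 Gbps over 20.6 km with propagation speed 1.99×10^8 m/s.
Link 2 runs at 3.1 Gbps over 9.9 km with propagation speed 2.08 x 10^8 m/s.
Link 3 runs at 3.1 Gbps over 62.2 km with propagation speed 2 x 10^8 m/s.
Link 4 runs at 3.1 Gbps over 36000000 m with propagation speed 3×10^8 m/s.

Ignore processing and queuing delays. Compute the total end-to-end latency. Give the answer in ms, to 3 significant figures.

L = 500 × 8 = 4000 bits.
Transmission delay per hop = L/R = 4000/3100000000 = 0.00129032 ms; 4 hops → 0.00516129 ms.
Propagation delays (d/s per hop): 0.103518, 0.0475962, 0.311, 120 ms; sum = 120.462 ms.
End-to-end = 120 ms.

120 ms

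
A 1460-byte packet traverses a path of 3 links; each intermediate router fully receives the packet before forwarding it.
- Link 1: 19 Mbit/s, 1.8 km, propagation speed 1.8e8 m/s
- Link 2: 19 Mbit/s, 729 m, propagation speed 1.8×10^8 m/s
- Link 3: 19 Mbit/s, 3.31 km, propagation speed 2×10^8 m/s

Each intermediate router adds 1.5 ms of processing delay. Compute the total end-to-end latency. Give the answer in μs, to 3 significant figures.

4870 μs

L = 1460 × 8 = 11680 bits.
Transmission delay per hop = L/R = 11680/19000000 = 614.737 μs; 3 hops → 1844.21 μs.
Propagation delays (d/s per hop): 10, 4.05, 16.55 μs; sum = 30.6 μs.
Processing at 2 router(s): 2 × 1.5 ms = 3000 μs.
End-to-end = 4870 μs.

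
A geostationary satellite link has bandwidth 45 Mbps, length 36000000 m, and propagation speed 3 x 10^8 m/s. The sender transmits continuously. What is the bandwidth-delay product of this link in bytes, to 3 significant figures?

675000 bytes

Propagation delay = 36000000 / 300000000 = 0.12 s.
BDP = R × t_prop = 45000000 × 0.12 = 5400000 bits.
In bytes: 5400000/8 = 675000 bytes.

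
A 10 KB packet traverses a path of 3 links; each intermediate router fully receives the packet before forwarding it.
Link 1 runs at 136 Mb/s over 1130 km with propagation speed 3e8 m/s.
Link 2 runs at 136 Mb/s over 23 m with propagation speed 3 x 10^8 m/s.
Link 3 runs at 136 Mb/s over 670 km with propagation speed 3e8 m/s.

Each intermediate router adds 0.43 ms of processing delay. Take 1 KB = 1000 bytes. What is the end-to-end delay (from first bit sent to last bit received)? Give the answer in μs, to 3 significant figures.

8620 μs

L = 80000 bits.
Transmission delay per hop = L/R = 80000/136000000 = 588.235 μs; 3 hops → 1764.71 μs.
Propagation delays (d/s per hop): 3766.67, 0.0766667, 2233.33 μs; sum = 6000.08 μs.
Processing at 2 router(s): 2 × 0.43 ms = 860 μs.
End-to-end = 8620 μs.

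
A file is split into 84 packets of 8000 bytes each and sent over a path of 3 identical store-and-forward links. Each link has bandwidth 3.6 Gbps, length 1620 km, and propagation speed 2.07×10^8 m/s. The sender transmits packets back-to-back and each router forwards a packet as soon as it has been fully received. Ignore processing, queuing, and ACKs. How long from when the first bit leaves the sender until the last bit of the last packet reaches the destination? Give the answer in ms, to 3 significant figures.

25.0 ms

Per-hop transmission t_tx = L/R = 64000/3600000000 = 0.0177778 ms.
Per-hop propagation t_prop = 1620000/2.07e+08 = 7.82609 ms.
Pipeline fill: first packet needs 3·t_tx to clear all hops; remaining 83 packets each add one t_tx.
Total = (3+84-1)·t_tx + 3·t_prop = 86·0.0177778 + 3·7.82609 = 25.0 ms.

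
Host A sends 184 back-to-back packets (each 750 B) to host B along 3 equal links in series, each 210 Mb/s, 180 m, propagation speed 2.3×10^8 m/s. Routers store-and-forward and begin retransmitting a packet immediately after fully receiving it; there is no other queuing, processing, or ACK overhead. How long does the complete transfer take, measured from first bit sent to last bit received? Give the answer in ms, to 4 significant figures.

Per-hop transmission t_tx = L/R = 6000/210000000 = 0.0285714 ms.
Per-hop propagation t_prop = 180/2.3e+08 = 0.000782609 ms.
Pipeline fill: first packet needs 3·t_tx to clear all hops; remaining 183 packets each add one t_tx.
Total = (3+184-1)·t_tx + 3·t_prop = 186·0.0285714 + 3·0.000782609 = 5.317 ms.

5.317 ms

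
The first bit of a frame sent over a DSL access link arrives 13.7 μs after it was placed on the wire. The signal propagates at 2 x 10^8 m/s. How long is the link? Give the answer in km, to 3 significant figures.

2.74 km

d = s × t_prop = 200000000 × 1.37e-05 = 2.74 km.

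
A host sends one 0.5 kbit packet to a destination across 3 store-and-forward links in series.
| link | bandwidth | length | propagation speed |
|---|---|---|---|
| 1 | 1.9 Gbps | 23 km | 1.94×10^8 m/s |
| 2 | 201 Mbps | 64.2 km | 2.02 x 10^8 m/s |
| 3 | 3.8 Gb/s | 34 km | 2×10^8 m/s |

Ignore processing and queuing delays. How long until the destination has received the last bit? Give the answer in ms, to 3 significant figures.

L = 500 bits.
Transmission delays (L/R per hop): 0.000263158, 0.00248756, 0.000131579 ms; sum = 0.0028823 ms.
Propagation delays (d/s per hop): 0.118557, 0.317822, 0.17 ms; sum = 0.606378 ms.
End-to-end = 0.609 ms.

0.609 ms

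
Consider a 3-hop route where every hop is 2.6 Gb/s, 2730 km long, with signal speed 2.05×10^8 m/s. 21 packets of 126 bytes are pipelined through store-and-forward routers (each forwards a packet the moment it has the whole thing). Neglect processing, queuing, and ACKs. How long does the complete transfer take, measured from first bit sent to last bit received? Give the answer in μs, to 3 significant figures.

Per-hop transmission t_tx = L/R = 1008/2600000000 = 0.387692 μs.
Per-hop propagation t_prop = 2730000/2.05e+08 = 13317.1 μs.
Pipeline fill: first packet needs 3·t_tx to clear all hops; remaining 20 packets each add one t_tx.
Total = (3+21-1)·t_tx + 3·t_prop = 23·0.387692 + 3·13317.1 = 40000 μs.

40000 μs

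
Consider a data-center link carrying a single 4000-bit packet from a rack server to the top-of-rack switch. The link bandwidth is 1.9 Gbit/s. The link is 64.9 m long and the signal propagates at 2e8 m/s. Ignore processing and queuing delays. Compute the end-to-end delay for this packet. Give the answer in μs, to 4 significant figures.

2.430 μs

Transmission delay = L/R = 4000 / 1900000000 = 2.10526 μs.
Propagation delay = d/s = 64.9 m / 200000000 m/s = 0.3245 μs.
Total = 2.430 μs.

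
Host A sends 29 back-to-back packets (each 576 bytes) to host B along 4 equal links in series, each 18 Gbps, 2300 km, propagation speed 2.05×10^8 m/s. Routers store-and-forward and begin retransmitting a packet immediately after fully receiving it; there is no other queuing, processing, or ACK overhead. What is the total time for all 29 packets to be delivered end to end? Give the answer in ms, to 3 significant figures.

44.9 ms

Per-hop transmission t_tx = L/R = 4608/18000000000 = 0.000256 ms.
Per-hop propagation t_prop = 2300000/2.05e+08 = 11.2195 ms.
Pipeline fill: first packet needs 4·t_tx to clear all hops; remaining 28 packets each add one t_tx.
Total = (4+29-1)·t_tx + 4·t_prop = 32·0.000256 + 4·11.2195 = 44.9 ms.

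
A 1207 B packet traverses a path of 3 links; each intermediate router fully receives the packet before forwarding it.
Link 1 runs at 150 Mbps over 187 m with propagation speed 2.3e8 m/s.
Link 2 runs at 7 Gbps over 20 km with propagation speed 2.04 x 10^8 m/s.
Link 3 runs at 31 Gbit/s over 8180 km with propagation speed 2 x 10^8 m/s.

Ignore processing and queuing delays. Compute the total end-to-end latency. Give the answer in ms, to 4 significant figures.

L = 1207 × 8 = 9656 bits.
Transmission delays (L/R per hop): 0.0643733, 0.00137943, 0.000311484 ms; sum = 0.0660642 ms.
Propagation delays (d/s per hop): 0.000813043, 0.0980392, 40.9 ms; sum = 40.9989 ms.
End-to-end = 41.06 ms.

41.06 ms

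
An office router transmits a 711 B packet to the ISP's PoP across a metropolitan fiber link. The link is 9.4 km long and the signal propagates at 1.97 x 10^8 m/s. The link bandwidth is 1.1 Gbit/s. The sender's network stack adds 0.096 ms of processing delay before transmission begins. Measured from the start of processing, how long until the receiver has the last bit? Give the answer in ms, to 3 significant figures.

0.149 ms

L = 711 × 8 = 5688 bits.
Transmission delay = L/R = 5688 / 1100000000 = 0.00517091 ms.
Propagation delay = d/s = 9400 m / 197000000 m/s = 0.0477157 ms.
Plus processing delay 0.096 ms = 0.096 ms.
Total = 0.149 ms.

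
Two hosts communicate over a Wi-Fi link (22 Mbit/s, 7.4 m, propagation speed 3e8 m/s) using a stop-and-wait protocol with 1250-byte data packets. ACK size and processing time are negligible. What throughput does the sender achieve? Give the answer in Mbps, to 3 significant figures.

t_tx = L/R = 10000/22000000 = 0.000454545 s.
t_prop = 7.4/300000000 = 2.46667e-08 s; RTT = 4.93333e-08 s.
Cycle = t_tx + RTT = 0.000454595 s.
Throughput = L / cycle = 10000 / 0.000454595 = 22.0 Mbps.

22.0 Mbps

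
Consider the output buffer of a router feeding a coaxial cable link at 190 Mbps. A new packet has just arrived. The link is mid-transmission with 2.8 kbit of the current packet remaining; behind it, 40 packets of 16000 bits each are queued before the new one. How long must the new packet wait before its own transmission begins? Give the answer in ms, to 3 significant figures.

3.38 ms

Each queued packet: L/R = 16000/190000000 = 0.0842105 ms.
40 queued → 3.36842 ms.
Plus remaining 2800 bits of current packet: 0.0147368 ms.
Queuing delay = 3.38 ms.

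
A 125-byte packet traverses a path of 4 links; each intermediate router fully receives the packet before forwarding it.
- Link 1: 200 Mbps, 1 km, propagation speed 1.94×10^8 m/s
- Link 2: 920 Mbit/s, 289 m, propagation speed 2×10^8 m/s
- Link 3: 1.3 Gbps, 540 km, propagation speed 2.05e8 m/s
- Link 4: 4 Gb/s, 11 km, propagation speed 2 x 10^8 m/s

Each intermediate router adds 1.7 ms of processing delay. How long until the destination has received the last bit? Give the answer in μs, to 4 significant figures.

7803 μs

L = 125 × 8 = 1000 bits.
Transmission delays (L/R per hop): 5, 1.08696, 0.769231, 0.25 μs; sum = 7.10619 μs.
Propagation delays (d/s per hop): 5.15464, 1.445, 2634.15, 55 μs; sum = 2695.75 μs.
Processing at 3 router(s): 3 × 1.7 ms = 5100 μs.
End-to-end = 7803 μs.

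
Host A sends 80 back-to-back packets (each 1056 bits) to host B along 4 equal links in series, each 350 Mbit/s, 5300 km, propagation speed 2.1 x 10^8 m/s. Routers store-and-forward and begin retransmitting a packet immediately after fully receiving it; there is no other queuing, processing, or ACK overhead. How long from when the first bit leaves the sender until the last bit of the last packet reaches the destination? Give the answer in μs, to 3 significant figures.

101000 μs

Per-hop transmission t_tx = L/R = 1056/350000000 = 3.01714 μs.
Per-hop propagation t_prop = 5300000/210000000 = 25238.1 μs.
Pipeline fill: first packet needs 4·t_tx to clear all hops; remaining 79 packets each add one t_tx.
Total = (4+80-1)·t_tx + 4·t_prop = 83·3.01714 + 4·25238.1 = 101000 μs.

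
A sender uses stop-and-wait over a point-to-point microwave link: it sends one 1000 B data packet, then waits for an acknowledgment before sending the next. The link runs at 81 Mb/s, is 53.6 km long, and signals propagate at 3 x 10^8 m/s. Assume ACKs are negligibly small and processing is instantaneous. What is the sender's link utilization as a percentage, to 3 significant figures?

21.7 %

t_tx = L/R = 8000/81000000 = 9.87654e-05 s.
t_prop = 53600/300000000 = 0.000178667 s; RTT = 0.000357333 s.
Cycle = t_tx + RTT = 0.000456099 s.
Utilization = t_tx / cycle = 9.87654e-05/0.000456099 = 21.7 %.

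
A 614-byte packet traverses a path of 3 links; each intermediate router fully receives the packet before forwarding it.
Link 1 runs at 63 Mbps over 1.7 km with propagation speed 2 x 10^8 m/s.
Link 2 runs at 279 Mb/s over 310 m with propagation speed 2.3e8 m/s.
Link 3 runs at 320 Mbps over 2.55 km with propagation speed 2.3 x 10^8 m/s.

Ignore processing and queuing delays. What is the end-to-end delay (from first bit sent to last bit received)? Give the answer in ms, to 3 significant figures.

L = 614 × 8 = 4912 bits.
Transmission delays (L/R per hop): 0.0779683, 0.0176057, 0.01535 ms; sum = 0.110924 ms.
Propagation delays (d/s per hop): 0.0085, 0.00134783, 0.011087 ms; sum = 0.0209348 ms.
End-to-end = 0.132 ms.

0.132 ms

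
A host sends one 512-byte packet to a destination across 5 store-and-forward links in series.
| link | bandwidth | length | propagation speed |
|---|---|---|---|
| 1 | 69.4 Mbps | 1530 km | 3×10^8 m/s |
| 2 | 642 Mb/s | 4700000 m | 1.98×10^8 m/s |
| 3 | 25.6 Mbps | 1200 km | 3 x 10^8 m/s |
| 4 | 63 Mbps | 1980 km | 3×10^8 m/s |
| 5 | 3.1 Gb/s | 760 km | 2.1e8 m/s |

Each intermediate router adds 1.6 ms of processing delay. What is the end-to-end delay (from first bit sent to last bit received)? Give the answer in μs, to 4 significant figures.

L = 512 × 8 = 4096 bits.
Transmission delays (L/R per hop): 59.0202, 6.38006, 160, 65.0159, 1.32129 μs; sum = 291.737 μs.
Propagation delays (d/s per hop): 5100, 23737.4, 4000, 6600, 3619.05 μs; sum = 43056.4 μs.
Processing at 4 router(s): 4 × 1.6 ms = 6400 μs.
End-to-end = 49750 μs.

49750 μs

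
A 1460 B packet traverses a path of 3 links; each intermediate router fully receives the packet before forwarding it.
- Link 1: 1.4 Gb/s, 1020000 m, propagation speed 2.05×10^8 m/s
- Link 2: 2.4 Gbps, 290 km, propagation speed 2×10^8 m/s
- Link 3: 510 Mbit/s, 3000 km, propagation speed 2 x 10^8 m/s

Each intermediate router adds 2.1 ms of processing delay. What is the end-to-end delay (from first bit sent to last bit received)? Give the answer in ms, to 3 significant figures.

L = 1460 × 8 = 11680 bits.
Transmission delays (L/R per hop): 0.00834286, 0.00486667, 0.022902 ms; sum = 0.0361115 ms.
Propagation delays (d/s per hop): 4.97561, 1.45, 15 ms; sum = 21.4256 ms.
Processing at 2 router(s): 2 × 2.1 ms = 4.2 ms.
End-to-end = 25.7 ms.

25.7 ms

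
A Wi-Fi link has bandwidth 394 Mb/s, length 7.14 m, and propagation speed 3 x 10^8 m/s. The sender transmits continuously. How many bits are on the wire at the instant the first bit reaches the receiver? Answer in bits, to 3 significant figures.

9.38 bits

Propagation delay = 7.14 / 300000000 = 2.38e-08 s.
BDP = R × t_prop = 394000000 × 2.38e-08 = 9.3772 bits.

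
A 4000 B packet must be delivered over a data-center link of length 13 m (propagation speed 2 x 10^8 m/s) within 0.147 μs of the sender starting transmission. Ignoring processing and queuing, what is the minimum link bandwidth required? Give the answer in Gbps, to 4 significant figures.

L = 32000 bits.
Propagation delay = 13 / 200000000 = 0.065 μs.
Transmission budget = 0.147 − 0.065 = 0.082 μs.
R ≥ L / t_tx = 32000 bits / 8.2e-08 s = 390.2 Gbps.

390.2 Gbps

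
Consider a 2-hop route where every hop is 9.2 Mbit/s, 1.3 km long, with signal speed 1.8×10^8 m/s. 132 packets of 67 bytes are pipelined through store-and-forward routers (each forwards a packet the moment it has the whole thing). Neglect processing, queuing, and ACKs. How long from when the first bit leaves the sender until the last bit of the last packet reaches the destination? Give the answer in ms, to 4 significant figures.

7.763 ms

Per-hop transmission t_tx = L/R = 536/9200000 = 0.0582609 ms.
Per-hop propagation t_prop = 1300/180000000 = 0.00722222 ms.
Pipeline fill: first packet needs 2·t_tx to clear all hops; remaining 131 packets each add one t_tx.
Total = (2+132-1)·t_tx + 2·t_prop = 133·0.0582609 + 2·0.00722222 = 7.763 ms.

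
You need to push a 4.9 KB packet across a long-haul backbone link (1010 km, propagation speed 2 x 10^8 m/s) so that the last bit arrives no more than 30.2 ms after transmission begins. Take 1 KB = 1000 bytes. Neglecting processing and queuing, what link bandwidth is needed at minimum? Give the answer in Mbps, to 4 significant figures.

1.559 Mbps

L = 39200 bits.
Propagation delay = 1010000 / 200000000 = 5.05 ms.
Transmission budget = 30.2 − 5.05 = 25.15 ms.
R ≥ L / t_tx = 39200 bits / 0.02515 s = 1.559 Mbps.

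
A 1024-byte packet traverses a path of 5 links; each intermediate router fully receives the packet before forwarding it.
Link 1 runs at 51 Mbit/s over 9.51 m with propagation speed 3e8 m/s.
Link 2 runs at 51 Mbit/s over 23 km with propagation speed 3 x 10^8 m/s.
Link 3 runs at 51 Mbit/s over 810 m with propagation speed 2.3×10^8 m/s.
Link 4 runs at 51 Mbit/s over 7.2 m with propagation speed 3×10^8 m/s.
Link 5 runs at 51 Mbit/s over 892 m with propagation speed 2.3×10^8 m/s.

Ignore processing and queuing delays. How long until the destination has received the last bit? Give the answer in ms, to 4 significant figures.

0.8873 ms

L = 1024 × 8 = 8192 bits.
Transmission delay per hop = L/R = 8192/51000000 = 0.160627 ms; 5 hops → 0.803137 ms.
Propagation delays (d/s per hop): 3.17e-05, 0.0766667, 0.00352174, 2.4e-05, 0.00387826 ms; sum = 0.0841224 ms.
End-to-end = 0.8873 ms.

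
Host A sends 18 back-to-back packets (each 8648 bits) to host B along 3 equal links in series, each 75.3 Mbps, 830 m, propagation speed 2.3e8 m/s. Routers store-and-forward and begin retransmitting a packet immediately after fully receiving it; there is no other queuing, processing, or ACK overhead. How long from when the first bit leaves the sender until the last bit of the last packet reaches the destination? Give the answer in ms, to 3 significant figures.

Per-hop transmission t_tx = L/R = 8648/75300000 = 0.114847 ms.
Per-hop propagation t_prop = 830/2.3e+08 = 0.0036087 ms.
Pipeline fill: first packet needs 3·t_tx to clear all hops; remaining 17 packets each add one t_tx.
Total = (3+18-1)·t_tx + 3·t_prop = 20·0.114847 + 3·0.0036087 = 2.31 ms.

2.31 ms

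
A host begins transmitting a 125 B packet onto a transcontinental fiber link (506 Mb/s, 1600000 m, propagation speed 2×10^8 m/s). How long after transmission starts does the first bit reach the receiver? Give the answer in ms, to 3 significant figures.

8.00 ms

First bit experiences only propagation delay: d/s = 1600000/200000000 = 8.00 ms.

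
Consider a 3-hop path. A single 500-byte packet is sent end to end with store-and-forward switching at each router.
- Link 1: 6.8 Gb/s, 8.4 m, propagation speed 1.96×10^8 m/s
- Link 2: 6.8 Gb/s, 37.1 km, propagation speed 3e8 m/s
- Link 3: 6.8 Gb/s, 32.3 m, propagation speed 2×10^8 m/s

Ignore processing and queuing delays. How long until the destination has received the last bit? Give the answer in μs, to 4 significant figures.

L = 500 × 8 = 4000 bits.
Transmission delay per hop = L/R = 4000/6800000000 = 0.588235 μs; 3 hops → 1.76471 μs.
Propagation delays (d/s per hop): 0.0428571, 123.667, 0.1615 μs; sum = 123.871 μs.
End-to-end = 125.6 μs.

125.6 μs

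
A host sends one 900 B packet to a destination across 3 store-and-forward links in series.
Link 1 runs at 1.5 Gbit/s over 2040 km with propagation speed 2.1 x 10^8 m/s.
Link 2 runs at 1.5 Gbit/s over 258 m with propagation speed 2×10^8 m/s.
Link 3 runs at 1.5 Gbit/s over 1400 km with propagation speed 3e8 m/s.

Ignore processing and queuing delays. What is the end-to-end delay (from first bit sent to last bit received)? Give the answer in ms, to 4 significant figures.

L = 900 × 8 = 7200 bits.
Transmission delay per hop = L/R = 7200/1500000000 = 0.0048 ms; 3 hops → 0.0144 ms.
Propagation delays (d/s per hop): 9.71429, 0.00129, 4.66667 ms; sum = 14.3822 ms.
End-to-end = 14.40 ms.

14.40 ms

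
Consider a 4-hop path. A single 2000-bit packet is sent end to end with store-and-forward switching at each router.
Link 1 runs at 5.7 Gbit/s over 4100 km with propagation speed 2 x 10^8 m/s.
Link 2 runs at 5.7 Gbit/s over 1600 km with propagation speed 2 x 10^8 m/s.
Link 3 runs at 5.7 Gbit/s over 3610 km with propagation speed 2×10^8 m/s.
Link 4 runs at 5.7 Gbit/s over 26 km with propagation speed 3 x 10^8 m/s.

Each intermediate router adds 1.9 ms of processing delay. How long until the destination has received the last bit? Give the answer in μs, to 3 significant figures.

52300 μs

Transmission delay per hop = L/R = 2000/5700000000 = 0.350877 μs; 4 hops → 1.40351 μs.
Propagation delays (d/s per hop): 20500, 8000, 18050, 86.6667 μs; sum = 46636.7 μs.
Processing at 3 router(s): 3 × 1.9 ms = 5700 μs.
End-to-end = 52300 μs.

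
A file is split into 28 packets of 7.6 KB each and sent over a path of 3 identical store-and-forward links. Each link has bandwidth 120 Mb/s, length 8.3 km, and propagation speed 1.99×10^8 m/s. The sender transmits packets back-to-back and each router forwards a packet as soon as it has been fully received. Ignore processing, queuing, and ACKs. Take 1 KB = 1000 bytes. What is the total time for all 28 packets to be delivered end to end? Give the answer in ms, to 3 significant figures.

15.3 ms

Per-hop transmission t_tx = L/R = 60800/120000000 = 0.506667 ms.
Per-hop propagation t_prop = 8300/199000000 = 0.0417085 ms.
Pipeline fill: first packet needs 3·t_tx to clear all hops; remaining 27 packets each add one t_tx.
Total = (3+28-1)·t_tx + 3·t_prop = 30·0.506667 + 3·0.0417085 = 15.3 ms.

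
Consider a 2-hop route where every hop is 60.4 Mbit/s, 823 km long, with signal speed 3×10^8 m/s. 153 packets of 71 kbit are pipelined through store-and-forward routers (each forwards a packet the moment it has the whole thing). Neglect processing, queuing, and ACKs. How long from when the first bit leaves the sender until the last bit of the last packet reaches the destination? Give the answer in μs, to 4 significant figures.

Per-hop transmission t_tx = L/R = 71000/60400000 = 1175.5 μs.
Per-hop propagation t_prop = 823000/300000000 = 2743.33 μs.
Pipeline fill: first packet needs 2·t_tx to clear all hops; remaining 152 packets each add one t_tx.
Total = (2+153-1)·t_tx + 2·t_prop = 154·1175.5 + 2·2743.33 = 186500 μs.

186500 μs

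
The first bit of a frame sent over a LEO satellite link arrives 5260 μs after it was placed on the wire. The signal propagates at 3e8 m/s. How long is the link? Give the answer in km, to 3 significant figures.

d = s × t_prop = 300000000 × 0.00526 = 1580 km.

1580 km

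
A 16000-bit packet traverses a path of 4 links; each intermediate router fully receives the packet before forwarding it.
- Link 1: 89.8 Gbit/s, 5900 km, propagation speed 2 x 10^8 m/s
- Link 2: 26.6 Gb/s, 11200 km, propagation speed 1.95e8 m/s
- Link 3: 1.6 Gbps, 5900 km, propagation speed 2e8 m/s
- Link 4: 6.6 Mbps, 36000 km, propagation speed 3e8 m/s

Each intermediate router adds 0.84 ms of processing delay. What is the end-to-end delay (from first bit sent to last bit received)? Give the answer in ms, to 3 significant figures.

Transmission delays (L/R per hop): 0.000178174, 0.000601504, 0.01, 2.42424 ms; sum = 2.43502 ms.
Propagation delays (d/s per hop): 29.5, 57.4359, 29.5, 120 ms; sum = 236.436 ms.
Processing at 3 router(s): 3 × 0.84 ms = 2.52 ms.
End-to-end = 241 ms.

241 ms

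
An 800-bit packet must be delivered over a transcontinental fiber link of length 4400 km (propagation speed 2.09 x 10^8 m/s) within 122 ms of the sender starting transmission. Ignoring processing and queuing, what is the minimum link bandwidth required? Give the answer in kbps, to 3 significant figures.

7.92 kbps

Propagation delay = 4400000 / 209000000 = 21.0526 ms.
Transmission budget = 122 − 21.0526 = 100.947 ms.
R ≥ L / t_tx = 800 bits / 0.100947 s = 7.92 kbps.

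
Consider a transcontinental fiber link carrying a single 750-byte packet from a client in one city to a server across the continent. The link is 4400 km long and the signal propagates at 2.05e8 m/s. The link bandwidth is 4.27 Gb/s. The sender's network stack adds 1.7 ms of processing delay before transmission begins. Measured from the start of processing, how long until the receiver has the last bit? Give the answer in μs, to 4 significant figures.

L = 750 × 8 = 6000 bits.
Transmission delay = L/R = 6000 / 4.27e+09 = 1.40515 μs.
Propagation delay = d/s = 4400000 m / 2.05e+08 m/s = 21463.4 μs.
Plus processing delay 1.7 ms = 1700 μs.
Total = 23160 μs.

23160 μs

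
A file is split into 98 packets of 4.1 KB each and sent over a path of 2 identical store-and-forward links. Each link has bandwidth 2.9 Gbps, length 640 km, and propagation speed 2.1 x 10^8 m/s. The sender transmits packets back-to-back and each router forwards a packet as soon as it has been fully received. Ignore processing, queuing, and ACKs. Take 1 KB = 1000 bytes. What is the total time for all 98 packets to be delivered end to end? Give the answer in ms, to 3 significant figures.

7.21 ms

Per-hop transmission t_tx = L/R = 32800/2900000000 = 0.0113103 ms.
Per-hop propagation t_prop = 640000/210000000 = 3.04762 ms.
Pipeline fill: first packet needs 2·t_tx to clear all hops; remaining 97 packets each add one t_tx.
Total = (2+98-1)·t_tx + 2·t_prop = 99·0.0113103 + 2·3.04762 = 7.21 ms.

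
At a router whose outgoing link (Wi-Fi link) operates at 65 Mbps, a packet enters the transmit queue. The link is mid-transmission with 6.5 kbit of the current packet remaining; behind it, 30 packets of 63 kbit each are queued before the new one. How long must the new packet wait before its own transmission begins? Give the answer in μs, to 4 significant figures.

Each queued packet: L/R = 63000/65000000 = 969.231 μs.
30 queued → 29076.9 μs.
Plus remaining 6500 bits of current packet: 100 μs.
Queuing delay = 29180 μs.

29180 μs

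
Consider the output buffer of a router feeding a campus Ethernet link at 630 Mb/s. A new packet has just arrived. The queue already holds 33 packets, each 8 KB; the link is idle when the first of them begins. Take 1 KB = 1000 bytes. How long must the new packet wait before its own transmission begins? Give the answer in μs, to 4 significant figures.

3352 μs

Each queued packet: L/R = 64000/630000000 = 101.587 μs.
33 queued → 3352.38 μs.
Queuing delay = 3352 μs.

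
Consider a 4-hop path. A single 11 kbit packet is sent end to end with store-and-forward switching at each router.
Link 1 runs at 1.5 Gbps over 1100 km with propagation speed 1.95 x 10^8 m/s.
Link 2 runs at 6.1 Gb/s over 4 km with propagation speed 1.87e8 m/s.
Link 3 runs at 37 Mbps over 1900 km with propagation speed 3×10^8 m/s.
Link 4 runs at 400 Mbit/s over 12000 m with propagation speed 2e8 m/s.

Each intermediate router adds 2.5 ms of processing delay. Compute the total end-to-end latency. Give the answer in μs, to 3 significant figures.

19900 μs

L = 11000 bits.
Transmission delays (L/R per hop): 7.33333, 1.80328, 297.297, 27.5 μs; sum = 333.934 μs.
Propagation delays (d/s per hop): 5641.03, 21.3904, 6333.33, 60 μs; sum = 12055.7 μs.
Processing at 3 router(s): 3 × 2.5 ms = 7500 μs.
End-to-end = 19900 μs.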